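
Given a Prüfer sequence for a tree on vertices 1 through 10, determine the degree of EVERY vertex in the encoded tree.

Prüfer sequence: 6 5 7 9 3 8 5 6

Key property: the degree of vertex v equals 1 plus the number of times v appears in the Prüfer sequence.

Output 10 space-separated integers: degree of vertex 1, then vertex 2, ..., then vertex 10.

p_1 = 6: count[6] becomes 1
p_2 = 5: count[5] becomes 1
p_3 = 7: count[7] becomes 1
p_4 = 9: count[9] becomes 1
p_5 = 3: count[3] becomes 1
p_6 = 8: count[8] becomes 1
p_7 = 5: count[5] becomes 2
p_8 = 6: count[6] becomes 2
Degrees (1 + count): deg[1]=1+0=1, deg[2]=1+0=1, deg[3]=1+1=2, deg[4]=1+0=1, deg[5]=1+2=3, deg[6]=1+2=3, deg[7]=1+1=2, deg[8]=1+1=2, deg[9]=1+1=2, deg[10]=1+0=1

Answer: 1 1 2 1 3 3 2 2 2 1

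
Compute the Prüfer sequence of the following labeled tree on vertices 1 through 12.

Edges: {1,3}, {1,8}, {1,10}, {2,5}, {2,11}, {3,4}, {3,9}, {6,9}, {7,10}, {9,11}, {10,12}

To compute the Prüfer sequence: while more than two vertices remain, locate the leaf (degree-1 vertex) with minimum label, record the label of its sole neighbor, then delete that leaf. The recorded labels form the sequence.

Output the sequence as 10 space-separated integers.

Step 1: leaves = {4,5,6,7,8,12}. Remove smallest leaf 4, emit neighbor 3.
Step 2: leaves = {5,6,7,8,12}. Remove smallest leaf 5, emit neighbor 2.
Step 3: leaves = {2,6,7,8,12}. Remove smallest leaf 2, emit neighbor 11.
Step 4: leaves = {6,7,8,11,12}. Remove smallest leaf 6, emit neighbor 9.
Step 5: leaves = {7,8,11,12}. Remove smallest leaf 7, emit neighbor 10.
Step 6: leaves = {8,11,12}. Remove smallest leaf 8, emit neighbor 1.
Step 7: leaves = {11,12}. Remove smallest leaf 11, emit neighbor 9.
Step 8: leaves = {9,12}. Remove smallest leaf 9, emit neighbor 3.
Step 9: leaves = {3,12}. Remove smallest leaf 3, emit neighbor 1.
Step 10: leaves = {1,12}. Remove smallest leaf 1, emit neighbor 10.
Done: 2 vertices remain (10, 12). Sequence = [3 2 11 9 10 1 9 3 1 10]

Answer: 3 2 11 9 10 1 9 3 1 10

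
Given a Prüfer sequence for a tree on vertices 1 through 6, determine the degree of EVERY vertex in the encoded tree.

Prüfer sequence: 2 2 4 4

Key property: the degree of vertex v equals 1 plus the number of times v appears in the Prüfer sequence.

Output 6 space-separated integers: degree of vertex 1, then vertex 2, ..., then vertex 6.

p_1 = 2: count[2] becomes 1
p_2 = 2: count[2] becomes 2
p_3 = 4: count[4] becomes 1
p_4 = 4: count[4] becomes 2
Degrees (1 + count): deg[1]=1+0=1, deg[2]=1+2=3, deg[3]=1+0=1, deg[4]=1+2=3, deg[5]=1+0=1, deg[6]=1+0=1

Answer: 1 3 1 3 1 1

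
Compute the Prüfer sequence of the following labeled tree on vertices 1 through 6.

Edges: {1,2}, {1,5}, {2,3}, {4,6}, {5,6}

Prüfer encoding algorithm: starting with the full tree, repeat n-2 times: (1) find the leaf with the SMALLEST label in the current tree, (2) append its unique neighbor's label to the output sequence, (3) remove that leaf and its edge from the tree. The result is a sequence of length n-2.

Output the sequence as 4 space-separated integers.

Step 1: leaves = {3,4}. Remove smallest leaf 3, emit neighbor 2.
Step 2: leaves = {2,4}. Remove smallest leaf 2, emit neighbor 1.
Step 3: leaves = {1,4}. Remove smallest leaf 1, emit neighbor 5.
Step 4: leaves = {4,5}. Remove smallest leaf 4, emit neighbor 6.
Done: 2 vertices remain (5, 6). Sequence = [2 1 5 6]

Answer: 2 1 5 6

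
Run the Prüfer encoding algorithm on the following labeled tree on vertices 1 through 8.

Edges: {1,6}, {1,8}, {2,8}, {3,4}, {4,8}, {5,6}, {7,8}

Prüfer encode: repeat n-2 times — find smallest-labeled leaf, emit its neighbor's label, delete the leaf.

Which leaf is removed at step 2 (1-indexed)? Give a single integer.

Answer: 3

Derivation:
Step 1: current leaves = {2,3,5,7}. Remove leaf 2 (neighbor: 8).
Step 2: current leaves = {3,5,7}. Remove leaf 3 (neighbor: 4).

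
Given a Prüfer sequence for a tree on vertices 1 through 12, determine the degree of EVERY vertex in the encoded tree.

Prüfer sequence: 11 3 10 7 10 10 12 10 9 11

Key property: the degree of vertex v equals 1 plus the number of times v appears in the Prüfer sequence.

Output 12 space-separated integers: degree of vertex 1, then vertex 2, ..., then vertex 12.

Answer: 1 1 2 1 1 1 2 1 2 5 3 2

Derivation:
p_1 = 11: count[11] becomes 1
p_2 = 3: count[3] becomes 1
p_3 = 10: count[10] becomes 1
p_4 = 7: count[7] becomes 1
p_5 = 10: count[10] becomes 2
p_6 = 10: count[10] becomes 3
p_7 = 12: count[12] becomes 1
p_8 = 10: count[10] becomes 4
p_9 = 9: count[9] becomes 1
p_10 = 11: count[11] becomes 2
Degrees (1 + count): deg[1]=1+0=1, deg[2]=1+0=1, deg[3]=1+1=2, deg[4]=1+0=1, deg[5]=1+0=1, deg[6]=1+0=1, deg[7]=1+1=2, deg[8]=1+0=1, deg[9]=1+1=2, deg[10]=1+4=5, deg[11]=1+2=3, deg[12]=1+1=2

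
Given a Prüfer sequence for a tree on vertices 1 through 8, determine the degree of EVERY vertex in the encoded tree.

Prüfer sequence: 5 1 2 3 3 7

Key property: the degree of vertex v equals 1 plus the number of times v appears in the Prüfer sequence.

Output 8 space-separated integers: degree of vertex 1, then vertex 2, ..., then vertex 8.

p_1 = 5: count[5] becomes 1
p_2 = 1: count[1] becomes 1
p_3 = 2: count[2] becomes 1
p_4 = 3: count[3] becomes 1
p_5 = 3: count[3] becomes 2
p_6 = 7: count[7] becomes 1
Degrees (1 + count): deg[1]=1+1=2, deg[2]=1+1=2, deg[3]=1+2=3, deg[4]=1+0=1, deg[5]=1+1=2, deg[6]=1+0=1, deg[7]=1+1=2, deg[8]=1+0=1

Answer: 2 2 3 1 2 1 2 1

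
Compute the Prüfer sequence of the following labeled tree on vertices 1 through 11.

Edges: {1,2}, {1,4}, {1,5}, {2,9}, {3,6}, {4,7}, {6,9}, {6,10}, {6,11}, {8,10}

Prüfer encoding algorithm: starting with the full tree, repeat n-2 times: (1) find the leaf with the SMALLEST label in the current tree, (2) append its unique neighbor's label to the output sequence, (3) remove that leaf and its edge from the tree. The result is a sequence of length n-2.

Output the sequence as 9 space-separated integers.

Answer: 6 1 4 1 2 9 10 6 6

Derivation:
Step 1: leaves = {3,5,7,8,11}. Remove smallest leaf 3, emit neighbor 6.
Step 2: leaves = {5,7,8,11}. Remove smallest leaf 5, emit neighbor 1.
Step 3: leaves = {7,8,11}. Remove smallest leaf 7, emit neighbor 4.
Step 4: leaves = {4,8,11}. Remove smallest leaf 4, emit neighbor 1.
Step 5: leaves = {1,8,11}. Remove smallest leaf 1, emit neighbor 2.
Step 6: leaves = {2,8,11}. Remove smallest leaf 2, emit neighbor 9.
Step 7: leaves = {8,9,11}. Remove smallest leaf 8, emit neighbor 10.
Step 8: leaves = {9,10,11}. Remove smallest leaf 9, emit neighbor 6.
Step 9: leaves = {10,11}. Remove smallest leaf 10, emit neighbor 6.
Done: 2 vertices remain (6, 11). Sequence = [6 1 4 1 2 9 10 6 6]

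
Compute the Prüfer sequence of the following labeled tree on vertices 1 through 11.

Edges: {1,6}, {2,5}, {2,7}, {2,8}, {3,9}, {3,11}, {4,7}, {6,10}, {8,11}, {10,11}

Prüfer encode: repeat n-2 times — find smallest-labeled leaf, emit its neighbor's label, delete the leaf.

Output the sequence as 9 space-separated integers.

Answer: 6 7 2 10 2 8 11 3 11

Derivation:
Step 1: leaves = {1,4,5,9}. Remove smallest leaf 1, emit neighbor 6.
Step 2: leaves = {4,5,6,9}. Remove smallest leaf 4, emit neighbor 7.
Step 3: leaves = {5,6,7,9}. Remove smallest leaf 5, emit neighbor 2.
Step 4: leaves = {6,7,9}. Remove smallest leaf 6, emit neighbor 10.
Step 5: leaves = {7,9,10}. Remove smallest leaf 7, emit neighbor 2.
Step 6: leaves = {2,9,10}. Remove smallest leaf 2, emit neighbor 8.
Step 7: leaves = {8,9,10}. Remove smallest leaf 8, emit neighbor 11.
Step 8: leaves = {9,10}. Remove smallest leaf 9, emit neighbor 3.
Step 9: leaves = {3,10}. Remove smallest leaf 3, emit neighbor 11.
Done: 2 vertices remain (10, 11). Sequence = [6 7 2 10 2 8 11 3 11]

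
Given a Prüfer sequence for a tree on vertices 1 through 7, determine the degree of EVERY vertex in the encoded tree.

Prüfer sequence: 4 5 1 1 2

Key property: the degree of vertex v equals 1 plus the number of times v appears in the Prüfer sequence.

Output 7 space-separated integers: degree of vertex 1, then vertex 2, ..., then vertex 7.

Answer: 3 2 1 2 2 1 1

Derivation:
p_1 = 4: count[4] becomes 1
p_2 = 5: count[5] becomes 1
p_3 = 1: count[1] becomes 1
p_4 = 1: count[1] becomes 2
p_5 = 2: count[2] becomes 1
Degrees (1 + count): deg[1]=1+2=3, deg[2]=1+1=2, deg[3]=1+0=1, deg[4]=1+1=2, deg[5]=1+1=2, deg[6]=1+0=1, deg[7]=1+0=1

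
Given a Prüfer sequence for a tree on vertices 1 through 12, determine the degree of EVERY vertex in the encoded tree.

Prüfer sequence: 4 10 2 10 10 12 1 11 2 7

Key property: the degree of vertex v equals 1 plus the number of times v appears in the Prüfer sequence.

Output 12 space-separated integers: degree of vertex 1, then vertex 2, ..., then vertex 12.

p_1 = 4: count[4] becomes 1
p_2 = 10: count[10] becomes 1
p_3 = 2: count[2] becomes 1
p_4 = 10: count[10] becomes 2
p_5 = 10: count[10] becomes 3
p_6 = 12: count[12] becomes 1
p_7 = 1: count[1] becomes 1
p_8 = 11: count[11] becomes 1
p_9 = 2: count[2] becomes 2
p_10 = 7: count[7] becomes 1
Degrees (1 + count): deg[1]=1+1=2, deg[2]=1+2=3, deg[3]=1+0=1, deg[4]=1+1=2, deg[5]=1+0=1, deg[6]=1+0=1, deg[7]=1+1=2, deg[8]=1+0=1, deg[9]=1+0=1, deg[10]=1+3=4, deg[11]=1+1=2, deg[12]=1+1=2

Answer: 2 3 1 2 1 1 2 1 1 4 2 2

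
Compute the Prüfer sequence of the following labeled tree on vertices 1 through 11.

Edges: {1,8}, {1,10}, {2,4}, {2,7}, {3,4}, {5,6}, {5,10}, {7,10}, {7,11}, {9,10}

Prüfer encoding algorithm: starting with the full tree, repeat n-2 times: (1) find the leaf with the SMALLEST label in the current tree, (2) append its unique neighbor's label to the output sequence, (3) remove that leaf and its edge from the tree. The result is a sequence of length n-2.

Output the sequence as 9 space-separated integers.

Step 1: leaves = {3,6,8,9,11}. Remove smallest leaf 3, emit neighbor 4.
Step 2: leaves = {4,6,8,9,11}. Remove smallest leaf 4, emit neighbor 2.
Step 3: leaves = {2,6,8,9,11}. Remove smallest leaf 2, emit neighbor 7.
Step 4: leaves = {6,8,9,11}. Remove smallest leaf 6, emit neighbor 5.
Step 5: leaves = {5,8,9,11}. Remove smallest leaf 5, emit neighbor 10.
Step 6: leaves = {8,9,11}. Remove smallest leaf 8, emit neighbor 1.
Step 7: leaves = {1,9,11}. Remove smallest leaf 1, emit neighbor 10.
Step 8: leaves = {9,11}. Remove smallest leaf 9, emit neighbor 10.
Step 9: leaves = {10,11}. Remove smallest leaf 10, emit neighbor 7.
Done: 2 vertices remain (7, 11). Sequence = [4 2 7 5 10 1 10 10 7]

Answer: 4 2 7 5 10 1 10 10 7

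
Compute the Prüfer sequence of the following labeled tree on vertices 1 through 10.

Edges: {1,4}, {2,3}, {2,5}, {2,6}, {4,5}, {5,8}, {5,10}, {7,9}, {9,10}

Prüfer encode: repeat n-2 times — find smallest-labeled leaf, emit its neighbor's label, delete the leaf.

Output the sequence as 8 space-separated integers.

Step 1: leaves = {1,3,6,7,8}. Remove smallest leaf 1, emit neighbor 4.
Step 2: leaves = {3,4,6,7,8}. Remove smallest leaf 3, emit neighbor 2.
Step 3: leaves = {4,6,7,8}. Remove smallest leaf 4, emit neighbor 5.
Step 4: leaves = {6,7,8}. Remove smallest leaf 6, emit neighbor 2.
Step 5: leaves = {2,7,8}. Remove smallest leaf 2, emit neighbor 5.
Step 6: leaves = {7,8}. Remove smallest leaf 7, emit neighbor 9.
Step 7: leaves = {8,9}. Remove smallest leaf 8, emit neighbor 5.
Step 8: leaves = {5,9}. Remove smallest leaf 5, emit neighbor 10.
Done: 2 vertices remain (9, 10). Sequence = [4 2 5 2 5 9 5 10]

Answer: 4 2 5 2 5 9 5 10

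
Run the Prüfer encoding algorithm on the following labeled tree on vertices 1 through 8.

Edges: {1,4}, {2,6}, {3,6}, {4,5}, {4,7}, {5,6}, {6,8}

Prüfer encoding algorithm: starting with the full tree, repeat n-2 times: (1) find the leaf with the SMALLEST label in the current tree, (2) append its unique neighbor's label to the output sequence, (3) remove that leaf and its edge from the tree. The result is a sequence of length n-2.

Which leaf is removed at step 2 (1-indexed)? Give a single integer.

Step 1: current leaves = {1,2,3,7,8}. Remove leaf 1 (neighbor: 4).
Step 2: current leaves = {2,3,7,8}. Remove leaf 2 (neighbor: 6).

Answer: 2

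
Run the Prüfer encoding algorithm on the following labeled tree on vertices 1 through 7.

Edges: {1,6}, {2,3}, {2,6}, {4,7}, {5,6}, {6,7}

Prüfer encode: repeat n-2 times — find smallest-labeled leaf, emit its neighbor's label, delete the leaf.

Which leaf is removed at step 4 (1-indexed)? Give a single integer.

Answer: 4

Derivation:
Step 1: current leaves = {1,3,4,5}. Remove leaf 1 (neighbor: 6).
Step 2: current leaves = {3,4,5}. Remove leaf 3 (neighbor: 2).
Step 3: current leaves = {2,4,5}. Remove leaf 2 (neighbor: 6).
Step 4: current leaves = {4,5}. Remove leaf 4 (neighbor: 7).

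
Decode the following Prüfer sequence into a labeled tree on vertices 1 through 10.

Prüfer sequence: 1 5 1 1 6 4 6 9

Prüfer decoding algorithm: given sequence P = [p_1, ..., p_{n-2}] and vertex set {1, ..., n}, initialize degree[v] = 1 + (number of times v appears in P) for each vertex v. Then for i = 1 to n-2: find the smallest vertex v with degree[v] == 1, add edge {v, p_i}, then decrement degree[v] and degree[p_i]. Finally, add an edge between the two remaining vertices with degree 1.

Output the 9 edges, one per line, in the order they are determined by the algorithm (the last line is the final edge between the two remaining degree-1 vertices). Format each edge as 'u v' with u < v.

Initial degrees: {1:4, 2:1, 3:1, 4:2, 5:2, 6:3, 7:1, 8:1, 9:2, 10:1}
Step 1: smallest deg-1 vertex = 2, p_1 = 1. Add edge {1,2}. Now deg[2]=0, deg[1]=3.
Step 2: smallest deg-1 vertex = 3, p_2 = 5. Add edge {3,5}. Now deg[3]=0, deg[5]=1.
Step 3: smallest deg-1 vertex = 5, p_3 = 1. Add edge {1,5}. Now deg[5]=0, deg[1]=2.
Step 4: smallest deg-1 vertex = 7, p_4 = 1. Add edge {1,7}. Now deg[7]=0, deg[1]=1.
Step 5: smallest deg-1 vertex = 1, p_5 = 6. Add edge {1,6}. Now deg[1]=0, deg[6]=2.
Step 6: smallest deg-1 vertex = 8, p_6 = 4. Add edge {4,8}. Now deg[8]=0, deg[4]=1.
Step 7: smallest deg-1 vertex = 4, p_7 = 6. Add edge {4,6}. Now deg[4]=0, deg[6]=1.
Step 8: smallest deg-1 vertex = 6, p_8 = 9. Add edge {6,9}. Now deg[6]=0, deg[9]=1.
Final: two remaining deg-1 vertices are 9, 10. Add edge {9,10}.

Answer: 1 2
3 5
1 5
1 7
1 6
4 8
4 6
6 9
9 10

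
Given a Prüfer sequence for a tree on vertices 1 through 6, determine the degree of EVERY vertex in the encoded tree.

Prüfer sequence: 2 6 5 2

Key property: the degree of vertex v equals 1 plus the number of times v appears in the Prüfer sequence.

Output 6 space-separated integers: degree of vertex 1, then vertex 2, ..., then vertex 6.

Answer: 1 3 1 1 2 2

Derivation:
p_1 = 2: count[2] becomes 1
p_2 = 6: count[6] becomes 1
p_3 = 5: count[5] becomes 1
p_4 = 2: count[2] becomes 2
Degrees (1 + count): deg[1]=1+0=1, deg[2]=1+2=3, deg[3]=1+0=1, deg[4]=1+0=1, deg[5]=1+1=2, deg[6]=1+1=2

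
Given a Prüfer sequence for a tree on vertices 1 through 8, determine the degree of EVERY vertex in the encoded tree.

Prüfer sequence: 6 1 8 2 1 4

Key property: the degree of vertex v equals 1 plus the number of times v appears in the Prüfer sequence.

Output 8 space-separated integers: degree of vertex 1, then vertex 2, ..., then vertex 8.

p_1 = 6: count[6] becomes 1
p_2 = 1: count[1] becomes 1
p_3 = 8: count[8] becomes 1
p_4 = 2: count[2] becomes 1
p_5 = 1: count[1] becomes 2
p_6 = 4: count[4] becomes 1
Degrees (1 + count): deg[1]=1+2=3, deg[2]=1+1=2, deg[3]=1+0=1, deg[4]=1+1=2, deg[5]=1+0=1, deg[6]=1+1=2, deg[7]=1+0=1, deg[8]=1+1=2

Answer: 3 2 1 2 1 2 1 2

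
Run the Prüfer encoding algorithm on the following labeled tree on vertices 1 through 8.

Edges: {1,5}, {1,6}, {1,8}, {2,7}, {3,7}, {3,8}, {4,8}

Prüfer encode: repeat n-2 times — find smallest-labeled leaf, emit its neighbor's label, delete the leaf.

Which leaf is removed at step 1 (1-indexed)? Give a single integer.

Answer: 2

Derivation:
Step 1: current leaves = {2,4,5,6}. Remove leaf 2 (neighbor: 7).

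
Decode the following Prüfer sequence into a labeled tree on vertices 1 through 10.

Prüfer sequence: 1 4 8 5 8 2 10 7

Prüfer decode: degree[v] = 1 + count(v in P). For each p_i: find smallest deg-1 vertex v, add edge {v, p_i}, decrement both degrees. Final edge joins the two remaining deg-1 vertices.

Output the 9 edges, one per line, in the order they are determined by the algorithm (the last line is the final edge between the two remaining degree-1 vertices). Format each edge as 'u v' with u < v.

Answer: 1 3
1 4
4 8
5 6
5 8
2 8
2 10
7 9
7 10

Derivation:
Initial degrees: {1:2, 2:2, 3:1, 4:2, 5:2, 6:1, 7:2, 8:3, 9:1, 10:2}
Step 1: smallest deg-1 vertex = 3, p_1 = 1. Add edge {1,3}. Now deg[3]=0, deg[1]=1.
Step 2: smallest deg-1 vertex = 1, p_2 = 4. Add edge {1,4}. Now deg[1]=0, deg[4]=1.
Step 3: smallest deg-1 vertex = 4, p_3 = 8. Add edge {4,8}. Now deg[4]=0, deg[8]=2.
Step 4: smallest deg-1 vertex = 6, p_4 = 5. Add edge {5,6}. Now deg[6]=0, deg[5]=1.
Step 5: smallest deg-1 vertex = 5, p_5 = 8. Add edge {5,8}. Now deg[5]=0, deg[8]=1.
Step 6: smallest deg-1 vertex = 8, p_6 = 2. Add edge {2,8}. Now deg[8]=0, deg[2]=1.
Step 7: smallest deg-1 vertex = 2, p_7 = 10. Add edge {2,10}. Now deg[2]=0, deg[10]=1.
Step 8: smallest deg-1 vertex = 9, p_8 = 7. Add edge {7,9}. Now deg[9]=0, deg[7]=1.
Final: two remaining deg-1 vertices are 7, 10. Add edge {7,10}.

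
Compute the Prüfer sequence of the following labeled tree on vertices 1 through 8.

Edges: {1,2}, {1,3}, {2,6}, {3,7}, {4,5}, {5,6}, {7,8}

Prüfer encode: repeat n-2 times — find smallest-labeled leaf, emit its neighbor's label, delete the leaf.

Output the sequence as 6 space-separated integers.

Step 1: leaves = {4,8}. Remove smallest leaf 4, emit neighbor 5.
Step 2: leaves = {5,8}. Remove smallest leaf 5, emit neighbor 6.
Step 3: leaves = {6,8}. Remove smallest leaf 6, emit neighbor 2.
Step 4: leaves = {2,8}. Remove smallest leaf 2, emit neighbor 1.
Step 5: leaves = {1,8}. Remove smallest leaf 1, emit neighbor 3.
Step 6: leaves = {3,8}. Remove smallest leaf 3, emit neighbor 7.
Done: 2 vertices remain (7, 8). Sequence = [5 6 2 1 3 7]

Answer: 5 6 2 1 3 7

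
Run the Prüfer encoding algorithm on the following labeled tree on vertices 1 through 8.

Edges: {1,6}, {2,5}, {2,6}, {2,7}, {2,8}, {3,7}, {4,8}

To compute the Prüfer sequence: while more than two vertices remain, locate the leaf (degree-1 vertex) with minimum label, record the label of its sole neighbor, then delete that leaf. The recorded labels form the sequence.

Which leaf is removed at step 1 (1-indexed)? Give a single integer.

Step 1: current leaves = {1,3,4,5}. Remove leaf 1 (neighbor: 6).

Answer: 1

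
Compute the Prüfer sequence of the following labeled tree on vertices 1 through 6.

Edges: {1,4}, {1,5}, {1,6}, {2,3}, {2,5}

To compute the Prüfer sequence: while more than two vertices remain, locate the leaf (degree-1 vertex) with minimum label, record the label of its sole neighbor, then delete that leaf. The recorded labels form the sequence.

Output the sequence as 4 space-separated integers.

Answer: 2 5 1 1

Derivation:
Step 1: leaves = {3,4,6}. Remove smallest leaf 3, emit neighbor 2.
Step 2: leaves = {2,4,6}. Remove smallest leaf 2, emit neighbor 5.
Step 3: leaves = {4,5,6}. Remove smallest leaf 4, emit neighbor 1.
Step 4: leaves = {5,6}. Remove smallest leaf 5, emit neighbor 1.
Done: 2 vertices remain (1, 6). Sequence = [2 5 1 1]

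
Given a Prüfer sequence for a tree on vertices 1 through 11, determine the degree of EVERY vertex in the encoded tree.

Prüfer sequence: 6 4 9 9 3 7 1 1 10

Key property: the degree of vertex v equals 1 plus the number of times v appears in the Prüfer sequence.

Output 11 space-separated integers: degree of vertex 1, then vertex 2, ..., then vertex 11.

Answer: 3 1 2 2 1 2 2 1 3 2 1

Derivation:
p_1 = 6: count[6] becomes 1
p_2 = 4: count[4] becomes 1
p_3 = 9: count[9] becomes 1
p_4 = 9: count[9] becomes 2
p_5 = 3: count[3] becomes 1
p_6 = 7: count[7] becomes 1
p_7 = 1: count[1] becomes 1
p_8 = 1: count[1] becomes 2
p_9 = 10: count[10] becomes 1
Degrees (1 + count): deg[1]=1+2=3, deg[2]=1+0=1, deg[3]=1+1=2, deg[4]=1+1=2, deg[5]=1+0=1, deg[6]=1+1=2, deg[7]=1+1=2, deg[8]=1+0=1, deg[9]=1+2=3, deg[10]=1+1=2, deg[11]=1+0=1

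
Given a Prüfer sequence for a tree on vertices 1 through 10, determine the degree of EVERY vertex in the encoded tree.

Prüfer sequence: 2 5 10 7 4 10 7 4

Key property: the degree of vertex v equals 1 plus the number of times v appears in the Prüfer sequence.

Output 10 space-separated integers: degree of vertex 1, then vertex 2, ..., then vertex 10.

Answer: 1 2 1 3 2 1 3 1 1 3

Derivation:
p_1 = 2: count[2] becomes 1
p_2 = 5: count[5] becomes 1
p_3 = 10: count[10] becomes 1
p_4 = 7: count[7] becomes 1
p_5 = 4: count[4] becomes 1
p_6 = 10: count[10] becomes 2
p_7 = 7: count[7] becomes 2
p_8 = 4: count[4] becomes 2
Degrees (1 + count): deg[1]=1+0=1, deg[2]=1+1=2, deg[3]=1+0=1, deg[4]=1+2=3, deg[5]=1+1=2, deg[6]=1+0=1, deg[7]=1+2=3, deg[8]=1+0=1, deg[9]=1+0=1, deg[10]=1+2=3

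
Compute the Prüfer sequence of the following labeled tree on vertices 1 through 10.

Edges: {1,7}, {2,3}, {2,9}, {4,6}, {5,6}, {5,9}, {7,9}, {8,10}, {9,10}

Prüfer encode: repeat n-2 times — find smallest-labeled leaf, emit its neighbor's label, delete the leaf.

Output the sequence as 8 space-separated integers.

Answer: 7 2 9 6 5 9 9 10

Derivation:
Step 1: leaves = {1,3,4,8}. Remove smallest leaf 1, emit neighbor 7.
Step 2: leaves = {3,4,7,8}. Remove smallest leaf 3, emit neighbor 2.
Step 3: leaves = {2,4,7,8}. Remove smallest leaf 2, emit neighbor 9.
Step 4: leaves = {4,7,8}. Remove smallest leaf 4, emit neighbor 6.
Step 5: leaves = {6,7,8}. Remove smallest leaf 6, emit neighbor 5.
Step 6: leaves = {5,7,8}. Remove smallest leaf 5, emit neighbor 9.
Step 7: leaves = {7,8}. Remove smallest leaf 7, emit neighbor 9.
Step 8: leaves = {8,9}. Remove smallest leaf 8, emit neighbor 10.
Done: 2 vertices remain (9, 10). Sequence = [7 2 9 6 5 9 9 10]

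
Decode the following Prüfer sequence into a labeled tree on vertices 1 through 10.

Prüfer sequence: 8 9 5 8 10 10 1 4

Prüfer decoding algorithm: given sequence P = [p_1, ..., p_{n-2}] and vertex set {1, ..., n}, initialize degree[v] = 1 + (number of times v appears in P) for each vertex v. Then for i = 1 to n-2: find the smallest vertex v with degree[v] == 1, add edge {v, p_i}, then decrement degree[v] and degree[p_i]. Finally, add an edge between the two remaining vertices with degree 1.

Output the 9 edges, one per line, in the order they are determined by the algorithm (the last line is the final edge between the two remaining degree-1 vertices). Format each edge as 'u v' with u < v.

Initial degrees: {1:2, 2:1, 3:1, 4:2, 5:2, 6:1, 7:1, 8:3, 9:2, 10:3}
Step 1: smallest deg-1 vertex = 2, p_1 = 8. Add edge {2,8}. Now deg[2]=0, deg[8]=2.
Step 2: smallest deg-1 vertex = 3, p_2 = 9. Add edge {3,9}. Now deg[3]=0, deg[9]=1.
Step 3: smallest deg-1 vertex = 6, p_3 = 5. Add edge {5,6}. Now deg[6]=0, deg[5]=1.
Step 4: smallest deg-1 vertex = 5, p_4 = 8. Add edge {5,8}. Now deg[5]=0, deg[8]=1.
Step 5: smallest deg-1 vertex = 7, p_5 = 10. Add edge {7,10}. Now deg[7]=0, deg[10]=2.
Step 6: smallest deg-1 vertex = 8, p_6 = 10. Add edge {8,10}. Now deg[8]=0, deg[10]=1.
Step 7: smallest deg-1 vertex = 9, p_7 = 1. Add edge {1,9}. Now deg[9]=0, deg[1]=1.
Step 8: smallest deg-1 vertex = 1, p_8 = 4. Add edge {1,4}. Now deg[1]=0, deg[4]=1.
Final: two remaining deg-1 vertices are 4, 10. Add edge {4,10}.

Answer: 2 8
3 9
5 6
5 8
7 10
8 10
1 9
1 4
4 10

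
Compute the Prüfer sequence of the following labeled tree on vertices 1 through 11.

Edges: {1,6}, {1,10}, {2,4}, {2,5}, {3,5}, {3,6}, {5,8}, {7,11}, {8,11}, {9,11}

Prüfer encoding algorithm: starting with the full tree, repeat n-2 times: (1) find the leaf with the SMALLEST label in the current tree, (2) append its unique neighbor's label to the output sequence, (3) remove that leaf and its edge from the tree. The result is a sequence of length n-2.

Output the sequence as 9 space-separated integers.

Step 1: leaves = {4,7,9,10}. Remove smallest leaf 4, emit neighbor 2.
Step 2: leaves = {2,7,9,10}. Remove smallest leaf 2, emit neighbor 5.
Step 3: leaves = {7,9,10}. Remove smallest leaf 7, emit neighbor 11.
Step 4: leaves = {9,10}. Remove smallest leaf 9, emit neighbor 11.
Step 5: leaves = {10,11}. Remove smallest leaf 10, emit neighbor 1.
Step 6: leaves = {1,11}. Remove smallest leaf 1, emit neighbor 6.
Step 7: leaves = {6,11}. Remove smallest leaf 6, emit neighbor 3.
Step 8: leaves = {3,11}. Remove smallest leaf 3, emit neighbor 5.
Step 9: leaves = {5,11}. Remove smallest leaf 5, emit neighbor 8.
Done: 2 vertices remain (8, 11). Sequence = [2 5 11 11 1 6 3 5 8]

Answer: 2 5 11 11 1 6 3 5 8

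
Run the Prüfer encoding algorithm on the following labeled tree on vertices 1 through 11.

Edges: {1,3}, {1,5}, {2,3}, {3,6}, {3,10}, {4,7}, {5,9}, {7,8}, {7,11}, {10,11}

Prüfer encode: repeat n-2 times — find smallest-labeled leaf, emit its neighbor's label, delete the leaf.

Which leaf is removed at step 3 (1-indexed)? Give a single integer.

Answer: 6

Derivation:
Step 1: current leaves = {2,4,6,8,9}. Remove leaf 2 (neighbor: 3).
Step 2: current leaves = {4,6,8,9}. Remove leaf 4 (neighbor: 7).
Step 3: current leaves = {6,8,9}. Remove leaf 6 (neighbor: 3).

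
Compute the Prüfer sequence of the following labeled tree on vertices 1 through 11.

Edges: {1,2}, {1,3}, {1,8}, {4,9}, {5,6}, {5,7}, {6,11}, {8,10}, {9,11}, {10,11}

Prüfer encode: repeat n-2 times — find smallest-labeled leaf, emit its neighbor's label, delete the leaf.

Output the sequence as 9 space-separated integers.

Answer: 1 1 8 9 5 6 11 10 11

Derivation:
Step 1: leaves = {2,3,4,7}. Remove smallest leaf 2, emit neighbor 1.
Step 2: leaves = {3,4,7}. Remove smallest leaf 3, emit neighbor 1.
Step 3: leaves = {1,4,7}. Remove smallest leaf 1, emit neighbor 8.
Step 4: leaves = {4,7,8}. Remove smallest leaf 4, emit neighbor 9.
Step 5: leaves = {7,8,9}. Remove smallest leaf 7, emit neighbor 5.
Step 6: leaves = {5,8,9}. Remove smallest leaf 5, emit neighbor 6.
Step 7: leaves = {6,8,9}. Remove smallest leaf 6, emit neighbor 11.
Step 8: leaves = {8,9}. Remove smallest leaf 8, emit neighbor 10.
Step 9: leaves = {9,10}. Remove smallest leaf 9, emit neighbor 11.
Done: 2 vertices remain (10, 11). Sequence = [1 1 8 9 5 6 11 10 11]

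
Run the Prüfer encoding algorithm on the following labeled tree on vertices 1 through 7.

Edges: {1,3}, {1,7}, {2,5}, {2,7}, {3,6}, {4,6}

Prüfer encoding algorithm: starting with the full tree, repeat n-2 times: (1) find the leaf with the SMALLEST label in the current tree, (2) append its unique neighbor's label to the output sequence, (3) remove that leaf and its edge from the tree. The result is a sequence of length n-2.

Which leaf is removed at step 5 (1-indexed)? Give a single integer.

Answer: 3

Derivation:
Step 1: current leaves = {4,5}. Remove leaf 4 (neighbor: 6).
Step 2: current leaves = {5,6}. Remove leaf 5 (neighbor: 2).
Step 3: current leaves = {2,6}. Remove leaf 2 (neighbor: 7).
Step 4: current leaves = {6,7}. Remove leaf 6 (neighbor: 3).
Step 5: current leaves = {3,7}. Remove leaf 3 (neighbor: 1).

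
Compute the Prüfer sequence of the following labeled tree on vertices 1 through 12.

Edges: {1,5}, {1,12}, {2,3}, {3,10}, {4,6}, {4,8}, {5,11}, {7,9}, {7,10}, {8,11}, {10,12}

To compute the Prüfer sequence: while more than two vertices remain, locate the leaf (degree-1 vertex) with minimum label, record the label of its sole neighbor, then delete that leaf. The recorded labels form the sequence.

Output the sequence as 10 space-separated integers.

Answer: 3 10 4 8 11 7 10 12 5 1

Derivation:
Step 1: leaves = {2,6,9}. Remove smallest leaf 2, emit neighbor 3.
Step 2: leaves = {3,6,9}. Remove smallest leaf 3, emit neighbor 10.
Step 3: leaves = {6,9}. Remove smallest leaf 6, emit neighbor 4.
Step 4: leaves = {4,9}. Remove smallest leaf 4, emit neighbor 8.
Step 5: leaves = {8,9}. Remove smallest leaf 8, emit neighbor 11.
Step 6: leaves = {9,11}. Remove smallest leaf 9, emit neighbor 7.
Step 7: leaves = {7,11}. Remove smallest leaf 7, emit neighbor 10.
Step 8: leaves = {10,11}. Remove smallest leaf 10, emit neighbor 12.
Step 9: leaves = {11,12}. Remove smallest leaf 11, emit neighbor 5.
Step 10: leaves = {5,12}. Remove smallest leaf 5, emit neighbor 1.
Done: 2 vertices remain (1, 12). Sequence = [3 10 4 8 11 7 10 12 5 1]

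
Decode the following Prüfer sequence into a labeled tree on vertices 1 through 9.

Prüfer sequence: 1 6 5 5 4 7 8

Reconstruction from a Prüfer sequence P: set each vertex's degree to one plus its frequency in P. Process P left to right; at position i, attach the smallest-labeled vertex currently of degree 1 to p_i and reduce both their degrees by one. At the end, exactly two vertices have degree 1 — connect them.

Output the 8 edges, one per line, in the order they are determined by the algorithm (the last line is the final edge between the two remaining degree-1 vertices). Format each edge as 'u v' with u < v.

Initial degrees: {1:2, 2:1, 3:1, 4:2, 5:3, 6:2, 7:2, 8:2, 9:1}
Step 1: smallest deg-1 vertex = 2, p_1 = 1. Add edge {1,2}. Now deg[2]=0, deg[1]=1.
Step 2: smallest deg-1 vertex = 1, p_2 = 6. Add edge {1,6}. Now deg[1]=0, deg[6]=1.
Step 3: smallest deg-1 vertex = 3, p_3 = 5. Add edge {3,5}. Now deg[3]=0, deg[5]=2.
Step 4: smallest deg-1 vertex = 6, p_4 = 5. Add edge {5,6}. Now deg[6]=0, deg[5]=1.
Step 5: smallest deg-1 vertex = 5, p_5 = 4. Add edge {4,5}. Now deg[5]=0, deg[4]=1.
Step 6: smallest deg-1 vertex = 4, p_6 = 7. Add edge {4,7}. Now deg[4]=0, deg[7]=1.
Step 7: smallest deg-1 vertex = 7, p_7 = 8. Add edge {7,8}. Now deg[7]=0, deg[8]=1.
Final: two remaining deg-1 vertices are 8, 9. Add edge {8,9}.

Answer: 1 2
1 6
3 5
5 6
4 5
4 7
7 8
8 9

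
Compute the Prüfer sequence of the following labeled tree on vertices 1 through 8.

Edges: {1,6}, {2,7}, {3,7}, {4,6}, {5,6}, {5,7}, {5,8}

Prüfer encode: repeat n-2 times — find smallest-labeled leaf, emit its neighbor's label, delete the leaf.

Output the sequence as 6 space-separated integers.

Answer: 6 7 7 6 5 5

Derivation:
Step 1: leaves = {1,2,3,4,8}. Remove smallest leaf 1, emit neighbor 6.
Step 2: leaves = {2,3,4,8}. Remove smallest leaf 2, emit neighbor 7.
Step 3: leaves = {3,4,8}. Remove smallest leaf 3, emit neighbor 7.
Step 4: leaves = {4,7,8}. Remove smallest leaf 4, emit neighbor 6.
Step 5: leaves = {6,7,8}. Remove smallest leaf 6, emit neighbor 5.
Step 6: leaves = {7,8}. Remove smallest leaf 7, emit neighbor 5.
Done: 2 vertices remain (5, 8). Sequence = [6 7 7 6 5 5]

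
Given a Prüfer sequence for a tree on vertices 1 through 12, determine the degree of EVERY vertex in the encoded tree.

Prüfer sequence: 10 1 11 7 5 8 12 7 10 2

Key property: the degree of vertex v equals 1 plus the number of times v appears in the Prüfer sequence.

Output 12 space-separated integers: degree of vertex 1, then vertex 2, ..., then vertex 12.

p_1 = 10: count[10] becomes 1
p_2 = 1: count[1] becomes 1
p_3 = 11: count[11] becomes 1
p_4 = 7: count[7] becomes 1
p_5 = 5: count[5] becomes 1
p_6 = 8: count[8] becomes 1
p_7 = 12: count[12] becomes 1
p_8 = 7: count[7] becomes 2
p_9 = 10: count[10] becomes 2
p_10 = 2: count[2] becomes 1
Degrees (1 + count): deg[1]=1+1=2, deg[2]=1+1=2, deg[3]=1+0=1, deg[4]=1+0=1, deg[5]=1+1=2, deg[6]=1+0=1, deg[7]=1+2=3, deg[8]=1+1=2, deg[9]=1+0=1, deg[10]=1+2=3, deg[11]=1+1=2, deg[12]=1+1=2

Answer: 2 2 1 1 2 1 3 2 1 3 2 2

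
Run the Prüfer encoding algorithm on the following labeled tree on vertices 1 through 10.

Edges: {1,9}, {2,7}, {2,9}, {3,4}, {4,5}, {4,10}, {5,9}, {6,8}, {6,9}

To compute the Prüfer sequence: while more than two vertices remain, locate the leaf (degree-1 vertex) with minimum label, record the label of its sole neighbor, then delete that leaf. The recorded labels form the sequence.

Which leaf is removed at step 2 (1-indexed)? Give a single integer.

Step 1: current leaves = {1,3,7,8,10}. Remove leaf 1 (neighbor: 9).
Step 2: current leaves = {3,7,8,10}. Remove leaf 3 (neighbor: 4).

Answer: 3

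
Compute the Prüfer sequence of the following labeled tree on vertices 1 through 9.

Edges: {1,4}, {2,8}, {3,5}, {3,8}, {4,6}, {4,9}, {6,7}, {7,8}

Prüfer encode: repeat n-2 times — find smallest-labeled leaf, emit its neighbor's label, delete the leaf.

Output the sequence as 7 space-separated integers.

Answer: 4 8 3 8 7 6 4

Derivation:
Step 1: leaves = {1,2,5,9}. Remove smallest leaf 1, emit neighbor 4.
Step 2: leaves = {2,5,9}. Remove smallest leaf 2, emit neighbor 8.
Step 3: leaves = {5,9}. Remove smallest leaf 5, emit neighbor 3.
Step 4: leaves = {3,9}. Remove smallest leaf 3, emit neighbor 8.
Step 5: leaves = {8,9}. Remove smallest leaf 8, emit neighbor 7.
Step 6: leaves = {7,9}. Remove smallest leaf 7, emit neighbor 6.
Step 7: leaves = {6,9}. Remove smallest leaf 6, emit neighbor 4.
Done: 2 vertices remain (4, 9). Sequence = [4 8 3 8 7 6 4]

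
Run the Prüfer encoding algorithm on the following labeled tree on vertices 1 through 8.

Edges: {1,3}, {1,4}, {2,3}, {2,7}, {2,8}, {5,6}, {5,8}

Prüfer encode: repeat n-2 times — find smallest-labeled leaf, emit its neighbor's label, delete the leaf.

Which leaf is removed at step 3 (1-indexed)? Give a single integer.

Answer: 3

Derivation:
Step 1: current leaves = {4,6,7}. Remove leaf 4 (neighbor: 1).
Step 2: current leaves = {1,6,7}. Remove leaf 1 (neighbor: 3).
Step 3: current leaves = {3,6,7}. Remove leaf 3 (neighbor: 2).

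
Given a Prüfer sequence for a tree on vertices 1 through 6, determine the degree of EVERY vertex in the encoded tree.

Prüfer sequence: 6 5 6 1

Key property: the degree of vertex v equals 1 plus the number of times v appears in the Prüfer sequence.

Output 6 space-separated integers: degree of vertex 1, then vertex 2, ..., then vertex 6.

Answer: 2 1 1 1 2 3

Derivation:
p_1 = 6: count[6] becomes 1
p_2 = 5: count[5] becomes 1
p_3 = 6: count[6] becomes 2
p_4 = 1: count[1] becomes 1
Degrees (1 + count): deg[1]=1+1=2, deg[2]=1+0=1, deg[3]=1+0=1, deg[4]=1+0=1, deg[5]=1+1=2, deg[6]=1+2=3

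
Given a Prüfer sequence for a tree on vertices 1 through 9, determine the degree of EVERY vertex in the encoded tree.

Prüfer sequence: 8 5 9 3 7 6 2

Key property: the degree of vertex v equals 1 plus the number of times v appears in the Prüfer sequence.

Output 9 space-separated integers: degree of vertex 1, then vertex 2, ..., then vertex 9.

Answer: 1 2 2 1 2 2 2 2 2

Derivation:
p_1 = 8: count[8] becomes 1
p_2 = 5: count[5] becomes 1
p_3 = 9: count[9] becomes 1
p_4 = 3: count[3] becomes 1
p_5 = 7: count[7] becomes 1
p_6 = 6: count[6] becomes 1
p_7 = 2: count[2] becomes 1
Degrees (1 + count): deg[1]=1+0=1, deg[2]=1+1=2, deg[3]=1+1=2, deg[4]=1+0=1, deg[5]=1+1=2, deg[6]=1+1=2, deg[7]=1+1=2, deg[8]=1+1=2, deg[9]=1+1=2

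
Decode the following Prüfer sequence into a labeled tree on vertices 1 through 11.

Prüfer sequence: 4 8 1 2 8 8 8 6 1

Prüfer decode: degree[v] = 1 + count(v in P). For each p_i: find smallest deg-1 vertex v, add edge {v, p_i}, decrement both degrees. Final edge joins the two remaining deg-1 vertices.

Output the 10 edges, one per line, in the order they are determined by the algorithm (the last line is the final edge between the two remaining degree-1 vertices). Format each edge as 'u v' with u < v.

Answer: 3 4
4 8
1 5
2 7
2 8
8 9
8 10
6 8
1 6
1 11

Derivation:
Initial degrees: {1:3, 2:2, 3:1, 4:2, 5:1, 6:2, 7:1, 8:5, 9:1, 10:1, 11:1}
Step 1: smallest deg-1 vertex = 3, p_1 = 4. Add edge {3,4}. Now deg[3]=0, deg[4]=1.
Step 2: smallest deg-1 vertex = 4, p_2 = 8. Add edge {4,8}. Now deg[4]=0, deg[8]=4.
Step 3: smallest deg-1 vertex = 5, p_3 = 1. Add edge {1,5}. Now deg[5]=0, deg[1]=2.
Step 4: smallest deg-1 vertex = 7, p_4 = 2. Add edge {2,7}. Now deg[7]=0, deg[2]=1.
Step 5: smallest deg-1 vertex = 2, p_5 = 8. Add edge {2,8}. Now deg[2]=0, deg[8]=3.
Step 6: smallest deg-1 vertex = 9, p_6 = 8. Add edge {8,9}. Now deg[9]=0, deg[8]=2.
Step 7: smallest deg-1 vertex = 10, p_7 = 8. Add edge {8,10}. Now deg[10]=0, deg[8]=1.
Step 8: smallest deg-1 vertex = 8, p_8 = 6. Add edge {6,8}. Now deg[8]=0, deg[6]=1.
Step 9: smallest deg-1 vertex = 6, p_9 = 1. Add edge {1,6}. Now deg[6]=0, deg[1]=1.
Final: two remaining deg-1 vertices are 1, 11. Add edge {1,11}.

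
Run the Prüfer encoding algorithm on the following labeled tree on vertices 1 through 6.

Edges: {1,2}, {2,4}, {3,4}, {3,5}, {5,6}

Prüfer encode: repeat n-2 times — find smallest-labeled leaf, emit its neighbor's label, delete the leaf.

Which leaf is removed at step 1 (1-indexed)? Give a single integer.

Step 1: current leaves = {1,6}. Remove leaf 1 (neighbor: 2).

Answer: 1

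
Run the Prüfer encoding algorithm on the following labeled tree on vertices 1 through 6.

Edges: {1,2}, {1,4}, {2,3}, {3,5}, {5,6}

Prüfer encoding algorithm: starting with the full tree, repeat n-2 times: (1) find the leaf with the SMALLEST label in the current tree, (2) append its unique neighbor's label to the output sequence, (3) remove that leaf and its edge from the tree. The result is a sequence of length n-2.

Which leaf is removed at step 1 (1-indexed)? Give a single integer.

Step 1: current leaves = {4,6}. Remove leaf 4 (neighbor: 1).

Answer: 4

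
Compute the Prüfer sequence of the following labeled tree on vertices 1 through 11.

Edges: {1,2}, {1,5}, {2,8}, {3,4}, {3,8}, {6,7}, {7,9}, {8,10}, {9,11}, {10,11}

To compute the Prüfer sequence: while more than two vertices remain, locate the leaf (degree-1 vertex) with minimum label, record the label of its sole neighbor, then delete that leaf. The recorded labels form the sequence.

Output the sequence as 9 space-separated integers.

Answer: 3 8 1 2 8 7 9 10 11

Derivation:
Step 1: leaves = {4,5,6}. Remove smallest leaf 4, emit neighbor 3.
Step 2: leaves = {3,5,6}. Remove smallest leaf 3, emit neighbor 8.
Step 3: leaves = {5,6}. Remove smallest leaf 5, emit neighbor 1.
Step 4: leaves = {1,6}. Remove smallest leaf 1, emit neighbor 2.
Step 5: leaves = {2,6}. Remove smallest leaf 2, emit neighbor 8.
Step 6: leaves = {6,8}. Remove smallest leaf 6, emit neighbor 7.
Step 7: leaves = {7,8}. Remove smallest leaf 7, emit neighbor 9.
Step 8: leaves = {8,9}. Remove smallest leaf 8, emit neighbor 10.
Step 9: leaves = {9,10}. Remove smallest leaf 9, emit neighbor 11.
Done: 2 vertices remain (10, 11). Sequence = [3 8 1 2 8 7 9 10 11]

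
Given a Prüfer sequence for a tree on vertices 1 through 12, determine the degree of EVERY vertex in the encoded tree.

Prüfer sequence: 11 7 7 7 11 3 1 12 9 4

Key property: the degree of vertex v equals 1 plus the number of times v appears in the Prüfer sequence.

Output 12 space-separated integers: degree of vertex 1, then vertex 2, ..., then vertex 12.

p_1 = 11: count[11] becomes 1
p_2 = 7: count[7] becomes 1
p_3 = 7: count[7] becomes 2
p_4 = 7: count[7] becomes 3
p_5 = 11: count[11] becomes 2
p_6 = 3: count[3] becomes 1
p_7 = 1: count[1] becomes 1
p_8 = 12: count[12] becomes 1
p_9 = 9: count[9] becomes 1
p_10 = 4: count[4] becomes 1
Degrees (1 + count): deg[1]=1+1=2, deg[2]=1+0=1, deg[3]=1+1=2, deg[4]=1+1=2, deg[5]=1+0=1, deg[6]=1+0=1, deg[7]=1+3=4, deg[8]=1+0=1, deg[9]=1+1=2, deg[10]=1+0=1, deg[11]=1+2=3, deg[12]=1+1=2

Answer: 2 1 2 2 1 1 4 1 2 1 3 2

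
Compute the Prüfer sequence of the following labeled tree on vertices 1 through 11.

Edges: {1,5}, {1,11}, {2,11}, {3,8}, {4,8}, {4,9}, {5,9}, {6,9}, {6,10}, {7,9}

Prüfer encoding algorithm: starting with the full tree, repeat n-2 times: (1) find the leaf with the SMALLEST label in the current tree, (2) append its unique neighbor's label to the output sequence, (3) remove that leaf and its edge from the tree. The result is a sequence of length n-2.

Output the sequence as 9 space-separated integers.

Step 1: leaves = {2,3,7,10}. Remove smallest leaf 2, emit neighbor 11.
Step 2: leaves = {3,7,10,11}. Remove smallest leaf 3, emit neighbor 8.
Step 3: leaves = {7,8,10,11}. Remove smallest leaf 7, emit neighbor 9.
Step 4: leaves = {8,10,11}. Remove smallest leaf 8, emit neighbor 4.
Step 5: leaves = {4,10,11}. Remove smallest leaf 4, emit neighbor 9.
Step 6: leaves = {10,11}. Remove smallest leaf 10, emit neighbor 6.
Step 7: leaves = {6,11}. Remove smallest leaf 6, emit neighbor 9.
Step 8: leaves = {9,11}. Remove smallest leaf 9, emit neighbor 5.
Step 9: leaves = {5,11}. Remove smallest leaf 5, emit neighbor 1.
Done: 2 vertices remain (1, 11). Sequence = [11 8 9 4 9 6 9 5 1]

Answer: 11 8 9 4 9 6 9 5 1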